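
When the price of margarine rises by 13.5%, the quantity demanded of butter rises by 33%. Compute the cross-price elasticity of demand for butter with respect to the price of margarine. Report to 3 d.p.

ε = (%ΔQ of butter) / (%ΔP of margarine) = (33%) / (13.5%) ≈ 2.444.
Positive cross-price elasticity: substitutes.

2.444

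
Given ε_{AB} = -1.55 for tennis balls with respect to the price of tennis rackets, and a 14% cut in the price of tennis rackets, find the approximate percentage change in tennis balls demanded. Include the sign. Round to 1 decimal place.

21.7%

%ΔQ ≈ ε × %ΔP of tennis rackets = -1.55 × (-14%) = 21.7%.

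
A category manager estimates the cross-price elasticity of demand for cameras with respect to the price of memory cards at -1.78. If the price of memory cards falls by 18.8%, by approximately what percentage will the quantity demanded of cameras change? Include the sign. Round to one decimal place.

%ΔQ ≈ ε × %ΔP of memory cards = -1.78 × (-18.8%) = 33.5%.

33.5%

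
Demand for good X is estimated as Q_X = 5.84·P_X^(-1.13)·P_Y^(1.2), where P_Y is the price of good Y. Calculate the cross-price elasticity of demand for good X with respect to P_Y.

In a log-linear (constant-elasticity) demand function, the coefficient on the exponent of P_Y is the cross-price elasticity.
ε = 1.20. Positive, so good X and good Y are substitutes.

1.20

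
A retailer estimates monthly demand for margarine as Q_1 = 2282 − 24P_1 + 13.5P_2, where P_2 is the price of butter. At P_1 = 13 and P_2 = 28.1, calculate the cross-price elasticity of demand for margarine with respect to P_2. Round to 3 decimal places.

At P_1 = 13 and P_2 = 28.1: Q_1 = 2349.35.
∂Q_1/∂P_2 = 13.5.
ε = (∂Q_1/∂P_2)(P_2/Q_1) = 13.5 × (28.1/2349.35) ≈ 0.161.

0.161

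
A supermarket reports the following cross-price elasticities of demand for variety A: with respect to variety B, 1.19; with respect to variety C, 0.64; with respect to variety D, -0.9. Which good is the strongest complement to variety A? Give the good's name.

Complements have ε < 0. The most negative value is -0.9 (variety D).

variety D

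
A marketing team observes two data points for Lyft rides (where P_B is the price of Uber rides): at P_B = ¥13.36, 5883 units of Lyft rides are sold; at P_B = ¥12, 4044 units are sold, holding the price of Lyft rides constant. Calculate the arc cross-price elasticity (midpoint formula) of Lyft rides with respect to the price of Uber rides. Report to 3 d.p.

ΔQ_A = 4044 − 5883 = -1839; ΔP_B = 12 − 13.36 = -1.36.
Midpoints: Q̄_A = 4963.5, P̄_B = 12.68.
ε = (ΔQ_A/Q̄_A)/(ΔP_B/P̄_B) = (-1839/4963.5)/(-1.36/12.68) ≈ 3.454.

3.454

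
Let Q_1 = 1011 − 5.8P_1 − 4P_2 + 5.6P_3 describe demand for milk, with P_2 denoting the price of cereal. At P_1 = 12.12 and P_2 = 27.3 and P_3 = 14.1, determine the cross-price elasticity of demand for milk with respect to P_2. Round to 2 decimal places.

At P_1 = 12.12 and P_2 = 27.3 and P_3 = 14.1: Q_1 = 910.464.
∂Q_1/∂P_2 = -4.
ε = (∂Q_1/∂P_2)(P_2/Q_1) = -4 × (27.3/910.464) ≈ -0.12.
Since ε < 0, milk and cereal are complements.

-0.12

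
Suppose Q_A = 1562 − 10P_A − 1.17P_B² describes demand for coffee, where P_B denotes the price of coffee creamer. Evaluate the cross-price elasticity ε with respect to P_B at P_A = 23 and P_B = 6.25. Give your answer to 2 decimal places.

-0.07

At P_A = 23 and P_B = 6.25: Q_A = 1286.297.
∂Q_A/∂P_B = -2.34P_B = -2.34(6.25) = -14.6250.
ε = (∂Q_A/∂P_B)(P_B/Q_A) = -14.6250 × (6.25/1286.297) ≈ -0.07.
ε < 0: complements.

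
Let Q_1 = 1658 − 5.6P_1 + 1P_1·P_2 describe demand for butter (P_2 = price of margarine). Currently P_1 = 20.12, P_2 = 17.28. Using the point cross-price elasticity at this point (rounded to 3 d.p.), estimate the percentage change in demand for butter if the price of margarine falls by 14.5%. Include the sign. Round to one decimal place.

At P_1 = 20.12, P_2 = 17.28: Q_1 = 1893.002.
∂Q_1/∂P_2 = 1P_1 = 20.1200.
ε = (∂Q_1/∂P_2)(P_2/Q_1) = 20.1200 × 17.28/1893.002 ≈ 0.184.
%ΔQ_1 ≈ ε × %ΔP_2 = 0.184 × (-14.5%) = -2.7%.

-2.7%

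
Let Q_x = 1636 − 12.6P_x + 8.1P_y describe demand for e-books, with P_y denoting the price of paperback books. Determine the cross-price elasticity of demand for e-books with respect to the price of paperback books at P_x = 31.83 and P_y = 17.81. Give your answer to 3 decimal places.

At P_x = 31.83 and P_y = 17.81: Q_x = 1379.203.
∂Q_x/∂P_y = 8.1.
ε = (∂Q_x/∂P_y)(P_y/Q_x) = 8.1 × (17.81/1379.203) ≈ 0.105.
Since ε > 0, e-books and paperback books are substitutes.

0.105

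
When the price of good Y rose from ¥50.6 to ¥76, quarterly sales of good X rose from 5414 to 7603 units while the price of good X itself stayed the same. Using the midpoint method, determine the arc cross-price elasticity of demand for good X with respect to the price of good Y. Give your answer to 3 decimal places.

ΔQ_X = 7603 − 5414 = 2189; ΔP_Y = 76 − 50.6 = 25.4.
Midpoints: Q̄_X = 6508.5, P̄_Y = 63.30.
ε = (ΔQ_X/Q̄_X)/(ΔP_Y/P̄_Y) = (2189/6508.5)/(25.4/63.30) ≈ 0.838.

0.838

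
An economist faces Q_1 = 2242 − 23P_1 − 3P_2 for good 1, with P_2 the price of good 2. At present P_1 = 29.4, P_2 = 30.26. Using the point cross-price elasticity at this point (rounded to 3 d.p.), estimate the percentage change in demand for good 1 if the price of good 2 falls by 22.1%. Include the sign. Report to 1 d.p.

At P_1 = 29.4, P_2 = 30.26: Q_1 = 1475.02.
∂Q_1/∂P_2 = -3.
ε = (∂Q_1/∂P_2)(P_2/Q_1) = -3.0000 × 30.26/1475.02 ≈ -0.062.
%ΔQ_1 ≈ ε × %ΔP_2 = -0.062 × (-22.1%) = 1.4%.

1.4%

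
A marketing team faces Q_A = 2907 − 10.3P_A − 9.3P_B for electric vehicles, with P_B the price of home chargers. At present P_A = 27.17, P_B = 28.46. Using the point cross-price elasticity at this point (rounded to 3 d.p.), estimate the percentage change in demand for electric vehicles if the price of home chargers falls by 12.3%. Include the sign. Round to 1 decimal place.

At P_A = 27.17, P_B = 28.46: Q_A = 2362.471.
∂Q_A/∂P_B = -9.3.
ε = (∂Q_A/∂P_B)(P_B/Q_A) = -9.3000 × 28.46/2362.471 ≈ -0.112.
%ΔQ_A ≈ ε × %ΔP_B = -0.112 × (-12.3%) = 1.4%.

1.4%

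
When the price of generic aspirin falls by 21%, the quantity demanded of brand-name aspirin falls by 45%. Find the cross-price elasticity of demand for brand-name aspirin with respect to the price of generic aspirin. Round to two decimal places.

2.14

ε = (%ΔQ of brand-name aspirin) / (%ΔP of generic aspirin) = (-45%) / (-21%) ≈ 2.14.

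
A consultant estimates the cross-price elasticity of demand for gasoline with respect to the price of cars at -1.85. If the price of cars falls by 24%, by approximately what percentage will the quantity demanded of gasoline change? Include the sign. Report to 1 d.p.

44.4%

%ΔQ ≈ ε × %ΔP of cars = -1.85 × (-24%) = 44.4%.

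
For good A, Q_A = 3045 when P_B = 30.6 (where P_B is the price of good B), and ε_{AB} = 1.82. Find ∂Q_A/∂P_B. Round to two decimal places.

181.11

ε = (∂Q_A/∂P_B)·(P_B/Q_A) ⇒ ∂Q_A/∂P_B = ε·Q_A/P_B = 1.82 × 3045/30.6 ≈ 181.11.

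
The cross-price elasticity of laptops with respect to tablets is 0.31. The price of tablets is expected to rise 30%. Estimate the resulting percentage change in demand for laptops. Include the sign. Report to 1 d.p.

%ΔQ ≈ ε × %ΔP of tablets = 0.31 × (30%) = 9.3%.

9.3%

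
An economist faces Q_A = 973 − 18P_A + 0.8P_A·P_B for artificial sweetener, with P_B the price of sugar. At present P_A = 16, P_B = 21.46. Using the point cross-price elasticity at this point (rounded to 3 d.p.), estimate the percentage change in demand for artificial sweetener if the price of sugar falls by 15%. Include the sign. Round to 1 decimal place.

At P_A = 16, P_B = 21.46: Q_A = 959.688.
∂Q_A/∂P_B = 0.8P_A = 12.8000.
ε = (∂Q_A/∂P_B)(P_B/Q_A) = 12.8000 × 21.46/959.688 ≈ 0.286.
%ΔQ_A ≈ ε × %ΔP_B = 0.286 × (-15%) = -4.3%.

-4.3%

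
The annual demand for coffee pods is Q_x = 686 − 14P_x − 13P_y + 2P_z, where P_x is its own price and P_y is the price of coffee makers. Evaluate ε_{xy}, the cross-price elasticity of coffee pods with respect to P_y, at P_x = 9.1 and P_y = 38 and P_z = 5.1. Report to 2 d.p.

-6.60

At P_x = 9.1 and P_y = 38 and P_z = 5.1: Q_x = 74.8.
∂Q_x/∂P_y = -13.
ε = (∂Q_x/∂P_y)(P_y/Q_x) = -13 × (38/74.8) ≈ -6.60.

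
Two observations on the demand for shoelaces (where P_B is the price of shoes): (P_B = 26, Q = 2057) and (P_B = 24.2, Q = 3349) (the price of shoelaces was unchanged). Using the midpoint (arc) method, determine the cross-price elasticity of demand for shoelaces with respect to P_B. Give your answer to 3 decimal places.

ΔQ_A = 3349 − 2057 = 1292; ΔP_B = 24.2 − 26 = -1.8.
Midpoints: Q̄_A = 2703.0, P̄_B = 25.10.
ε = (ΔQ_A/Q̄_A)/(ΔP_B/P̄_B) = (1292/2703.0)/(-1.8/25.10) ≈ -6.665.
ε < 0: shoelaces and shoes are complements.

-6.665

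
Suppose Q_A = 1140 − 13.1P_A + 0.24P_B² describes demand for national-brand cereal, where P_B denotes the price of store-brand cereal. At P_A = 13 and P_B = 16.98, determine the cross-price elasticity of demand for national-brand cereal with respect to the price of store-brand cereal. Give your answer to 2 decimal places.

0.13

At P_A = 13 and P_B = 16.98: Q_A = 1038.897.
∂Q_A/∂P_B = 0.48P_B = 0.48(16.98) = 8.1504.
ε = (∂Q_A/∂P_B)(P_B/Q_A) = 8.1504 × (16.98/1038.897) ≈ 0.13.
ε > 0: substitutes.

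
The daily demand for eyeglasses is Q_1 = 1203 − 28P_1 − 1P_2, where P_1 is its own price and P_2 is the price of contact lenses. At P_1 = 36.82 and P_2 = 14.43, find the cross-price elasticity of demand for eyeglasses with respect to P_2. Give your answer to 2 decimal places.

At P_1 = 36.82 and P_2 = 14.43: Q_1 = 157.61.
∂Q_1/∂P_2 = -1.
ε = (∂Q_1/∂P_2)(P_2/Q_1) = -1 × (14.43/157.61) ≈ -0.09.

-0.09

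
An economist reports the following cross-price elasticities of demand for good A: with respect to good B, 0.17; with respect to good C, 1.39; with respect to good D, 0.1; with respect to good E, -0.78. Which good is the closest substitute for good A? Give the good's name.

Substitutes have ε > 0. Among the positive values, 1.39 (good C) is largest.

good C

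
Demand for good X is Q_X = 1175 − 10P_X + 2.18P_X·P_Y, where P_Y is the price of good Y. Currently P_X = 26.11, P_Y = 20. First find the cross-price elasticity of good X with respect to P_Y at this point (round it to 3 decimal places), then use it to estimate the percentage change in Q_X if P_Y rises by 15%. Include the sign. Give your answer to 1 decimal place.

At P_X = 26.11, P_Y = 20: Q_X = 2052.296.
∂Q_X/∂P_Y = 2.18P_X = 56.9198.
ε = (∂Q_X/∂P_Y)(P_Y/Q_X) = 56.9198 × 20/2052.296 ≈ 0.555.
%ΔQ_X ≈ ε × %ΔP_Y = 0.555 × (15%) = 8.3%.

8.3%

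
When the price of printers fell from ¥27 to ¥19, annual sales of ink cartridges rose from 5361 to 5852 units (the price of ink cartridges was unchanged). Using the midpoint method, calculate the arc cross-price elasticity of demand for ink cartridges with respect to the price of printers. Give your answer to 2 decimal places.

ΔQ_A = 5852 − 5361 = 491; ΔP_B = 19 − 27 = -8.
Midpoints: Q̄_A = 5606.5, P̄_B = 23.00.
ε = (ΔQ_A/Q̄_A)/(ΔP_B/P̄_B) = (491/5606.5)/(-8/23.00) ≈ -0.25.

-0.25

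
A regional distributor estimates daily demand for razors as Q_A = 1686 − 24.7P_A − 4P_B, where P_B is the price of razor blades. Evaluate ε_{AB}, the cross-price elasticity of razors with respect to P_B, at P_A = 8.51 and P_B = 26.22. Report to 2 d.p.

At P_A = 8.51 and P_B = 26.22: Q_A = 1370.923.
∂Q_A/∂P_B = -4.
ε = (∂Q_A/∂P_B)(P_B/Q_A) = -4 × (26.22/1370.923) ≈ -0.08.
Since ε < 0, razors and razor blades are complements.

-0.08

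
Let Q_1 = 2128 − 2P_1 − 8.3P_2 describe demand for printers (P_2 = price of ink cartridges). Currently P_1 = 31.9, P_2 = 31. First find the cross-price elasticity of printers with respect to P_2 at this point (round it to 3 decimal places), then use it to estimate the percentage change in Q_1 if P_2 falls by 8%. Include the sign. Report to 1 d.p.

At P_1 = 31.9, P_2 = 31: Q_1 = 1806.9.
∂Q_1/∂P_2 = -8.3.
ε = (∂Q_1/∂P_2)(P_2/Q_1) = -8.3000 × 31/1806.9 ≈ -0.142.
%ΔQ_1 ≈ ε × %ΔP_2 = -0.142 × (-8%) = 1.1%.

1.1%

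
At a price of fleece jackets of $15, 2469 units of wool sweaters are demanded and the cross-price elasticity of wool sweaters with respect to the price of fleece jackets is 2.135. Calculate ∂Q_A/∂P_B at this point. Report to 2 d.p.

351.42

ε = (∂Q_A/∂P_B)·(P_B/Q_A) ⇒ ∂Q_A/∂P_B = ε·Q_A/P_B = 2.135 × 2469/15 ≈ 351.42.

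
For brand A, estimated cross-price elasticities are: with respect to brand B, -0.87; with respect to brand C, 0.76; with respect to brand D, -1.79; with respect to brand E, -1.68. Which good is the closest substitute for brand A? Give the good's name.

brand C

Substitutes have ε > 0. Among the positive values, 0.76 (brand C) is largest.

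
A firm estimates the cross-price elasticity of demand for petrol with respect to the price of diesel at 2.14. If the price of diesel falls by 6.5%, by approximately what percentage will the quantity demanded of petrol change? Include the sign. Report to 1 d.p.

-13.9%

%ΔQ ≈ ε × %ΔP of diesel = 2.14 × (-6.5%) = -13.9%.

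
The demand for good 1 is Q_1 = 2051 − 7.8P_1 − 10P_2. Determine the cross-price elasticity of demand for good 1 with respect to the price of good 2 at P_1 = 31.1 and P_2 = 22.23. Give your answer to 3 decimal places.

At P_1 = 31.1 and P_2 = 22.23: Q_1 = 1586.12.
∂Q_1/∂P_2 = -10.
ε = (∂Q_1/∂P_2)(P_2/Q_1) = -10 × (22.23/1586.12) ≈ -0.140.
Since ε < 0, good 1 and good 2 are complements.

-0.140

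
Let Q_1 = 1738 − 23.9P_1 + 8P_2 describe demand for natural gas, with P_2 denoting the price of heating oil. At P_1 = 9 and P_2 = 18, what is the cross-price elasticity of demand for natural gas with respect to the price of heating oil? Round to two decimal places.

At P_1 = 9 and P_2 = 18: Q_1 = 1666.9.
∂Q_1/∂P_2 = 8.
ε = (∂Q_1/∂P_2)(P_2/Q_1) = 8 × (18/1666.9) ≈ 0.09.

0.09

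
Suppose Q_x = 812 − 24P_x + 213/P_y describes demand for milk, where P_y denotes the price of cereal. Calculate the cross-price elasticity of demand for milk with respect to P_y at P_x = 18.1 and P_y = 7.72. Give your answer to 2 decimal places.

At P_x = 18.1 and P_y = 7.72: Q_x = 405.191.
∂Q_x/∂P_y = −213/P_y² = -3.5739.
ε = (∂Q_x/∂P_y)(P_y/Q_x) = -3.5739 × (7.72/405.191) ≈ -0.07.
ε < 0: complements.

-0.07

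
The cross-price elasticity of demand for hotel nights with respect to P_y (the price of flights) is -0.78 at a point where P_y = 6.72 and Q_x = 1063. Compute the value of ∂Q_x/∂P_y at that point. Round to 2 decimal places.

ε = (∂Q_x/∂P_y)·(P_y/Q_x) ⇒ ∂Q_x/∂P_y = ε·Q_x/P_y = -0.78 × 1063/6.72 ≈ -123.38.

-123.38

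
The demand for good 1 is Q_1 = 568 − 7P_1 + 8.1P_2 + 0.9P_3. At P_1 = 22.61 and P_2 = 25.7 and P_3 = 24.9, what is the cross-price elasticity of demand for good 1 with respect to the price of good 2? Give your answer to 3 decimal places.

0.325

At P_1 = 22.61 and P_2 = 25.7 and P_3 = 24.9: Q_1 = 640.31.
∂Q_1/∂P_2 = 8.1.
ε = (∂Q_1/∂P_2)(P_2/Q_1) = 8.1 × (25.7/640.31) ≈ 0.325.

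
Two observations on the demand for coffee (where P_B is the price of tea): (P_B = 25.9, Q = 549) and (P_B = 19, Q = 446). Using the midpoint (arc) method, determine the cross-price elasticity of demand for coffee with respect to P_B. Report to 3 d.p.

0.674

ΔQ_A = 446 − 549 = -103; ΔP_B = 19 − 25.9 = -6.9.
Midpoints: Q̄_A = 497.5, P̄_B = 22.45.
ε = (ΔQ_A/Q̄_A)/(ΔP_B/P̄_B) = (-103/497.5)/(-6.9/22.45) ≈ 0.674.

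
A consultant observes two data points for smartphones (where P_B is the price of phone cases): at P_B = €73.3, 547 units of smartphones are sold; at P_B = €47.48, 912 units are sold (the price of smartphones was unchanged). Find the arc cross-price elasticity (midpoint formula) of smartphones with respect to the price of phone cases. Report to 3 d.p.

ΔQ_A = 912 − 547 = 365; ΔP_B = 47.48 − 73.3 = -25.82.
Midpoints: Q̄_A = 729.5, P̄_B = 60.39.
ε = (ΔQ_A/Q̄_A)/(ΔP_B/P̄_B) = (365/729.5)/(-25.82/60.39) ≈ -1.170.
ε < 0: smartphones and phone cases are complements.

-1.170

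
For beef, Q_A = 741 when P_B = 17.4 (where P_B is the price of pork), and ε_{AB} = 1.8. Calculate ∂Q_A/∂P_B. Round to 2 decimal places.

ε = (∂Q_A/∂P_B)·(P_B/Q_A) ⇒ ∂Q_A/∂P_B = ε·Q_A/P_B = 1.8 × 741/17.4 ≈ 76.66.

76.66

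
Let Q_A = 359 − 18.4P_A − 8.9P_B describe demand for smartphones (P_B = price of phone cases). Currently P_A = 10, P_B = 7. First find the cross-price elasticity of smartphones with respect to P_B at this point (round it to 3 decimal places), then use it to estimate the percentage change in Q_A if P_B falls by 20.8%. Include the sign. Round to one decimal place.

At P_A = 10, P_B = 7: Q_A = 112.7.
∂Q_A/∂P_B = -8.9.
ε = (∂Q_A/∂P_B)(P_B/Q_A) = -8.9000 × 7/112.7 ≈ -0.553.
%ΔQ_A ≈ ε × %ΔP_B = -0.553 × (-20.8%) = 11.5%.

11.5%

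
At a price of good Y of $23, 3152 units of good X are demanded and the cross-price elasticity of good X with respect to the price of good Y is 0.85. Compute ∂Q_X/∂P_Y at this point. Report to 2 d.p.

116.49

ε = (∂Q_X/∂P_Y)·(P_Y/Q_X) ⇒ ∂Q_X/∂P_Y = ε·Q_X/P_Y = 0.85 × 3152/23 ≈ 116.49.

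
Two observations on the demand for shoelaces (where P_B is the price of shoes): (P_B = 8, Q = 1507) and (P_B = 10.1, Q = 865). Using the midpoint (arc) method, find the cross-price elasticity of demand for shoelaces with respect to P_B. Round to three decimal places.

ΔQ_A = 865 − 1507 = -642; ΔP_B = 10.1 − 8 = 2.1.
Midpoints: Q̄_A = 1186.0, P̄_B = 9.05.
ε = (ΔQ_A/Q̄_A)/(ΔP_B/P̄_B) = (-642/1186.0)/(2.1/9.05) ≈ -2.333.
ε < 0: shoelaces and shoes are complements.

-2.333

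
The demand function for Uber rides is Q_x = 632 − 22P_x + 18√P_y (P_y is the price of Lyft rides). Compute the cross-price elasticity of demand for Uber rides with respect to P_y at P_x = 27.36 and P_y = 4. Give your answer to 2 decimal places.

At P_x = 27.36 and P_y = 4: Q_x = 66.08.
∂Q_x/∂P_y = 18/(2√P_y) = 18/(2√4) = 4.5000.
ε = (∂Q_x/∂P_y)(P_y/Q_x) = 4.5000 × (4/66.08) ≈ 0.27.

0.27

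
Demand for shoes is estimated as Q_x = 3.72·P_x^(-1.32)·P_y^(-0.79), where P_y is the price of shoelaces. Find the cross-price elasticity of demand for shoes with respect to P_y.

In a log-linear (constant-elasticity) demand function, the coefficient on the exponent of P_y is the cross-price elasticity.
ε = -0.79. Negative, so shoes and shoelaces are complements.

-0.79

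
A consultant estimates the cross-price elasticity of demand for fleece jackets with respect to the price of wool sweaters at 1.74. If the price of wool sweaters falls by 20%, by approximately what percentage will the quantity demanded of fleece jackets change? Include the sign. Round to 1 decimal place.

%ΔQ ≈ ε × %ΔP of wool sweaters = 1.74 × (-20%) = -34.8%.

-34.8%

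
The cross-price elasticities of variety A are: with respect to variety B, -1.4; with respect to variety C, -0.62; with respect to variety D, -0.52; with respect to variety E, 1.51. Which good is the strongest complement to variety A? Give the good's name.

Complements have ε < 0. The most negative value is -1.4 (variety B).

variety B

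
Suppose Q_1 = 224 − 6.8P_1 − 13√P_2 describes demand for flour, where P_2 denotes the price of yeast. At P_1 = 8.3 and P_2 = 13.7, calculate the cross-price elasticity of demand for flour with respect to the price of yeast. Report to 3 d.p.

At P_1 = 8.3 and P_2 = 13.7: Q_1 = 119.442.
∂Q_1/∂P_2 = -13/(2√P_2) = -13/(2√13.7) = -1.7561.
ε = (∂Q_1/∂P_2)(P_2/Q_1) = -1.7561 × (13.7/119.442) ≈ -0.201.
ε < 0: complements.

-0.201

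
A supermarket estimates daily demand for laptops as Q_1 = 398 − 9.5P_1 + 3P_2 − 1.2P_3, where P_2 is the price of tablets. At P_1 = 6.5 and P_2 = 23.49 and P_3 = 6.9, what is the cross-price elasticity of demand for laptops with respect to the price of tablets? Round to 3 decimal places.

0.177

At P_1 = 6.5 and P_2 = 23.49 and P_3 = 6.9: Q_1 = 398.44.
∂Q_1/∂P_2 = 3.
ε = (∂Q_1/∂P_2)(P_2/Q_1) = 3 × (23.49/398.44) ≈ 0.177.
Since ε > 0, laptops and tablets are substitutes.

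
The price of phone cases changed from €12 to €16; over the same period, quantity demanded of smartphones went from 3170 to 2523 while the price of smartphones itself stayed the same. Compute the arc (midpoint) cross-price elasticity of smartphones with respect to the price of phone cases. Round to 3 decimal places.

-0.796

ΔQ_A = 2523 − 3170 = -647; ΔP_B = 16 − 12 = 4.
Midpoints: Q̄_A = 2846.5, P̄_B = 14.00.
ε = (ΔQ_A/Q̄_A)/(ΔP_B/P̄_B) = (-647/2846.5)/(4/14.00) ≈ -0.796.
ε < 0: smartphones and phone cases are complements.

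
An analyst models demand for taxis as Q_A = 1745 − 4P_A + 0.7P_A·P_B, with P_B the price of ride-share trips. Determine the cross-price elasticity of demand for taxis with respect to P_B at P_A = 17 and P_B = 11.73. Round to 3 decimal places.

At P_A = 17 and P_B = 11.73: Q_A = 1816.587.
∂Q_A/∂P_B = 0.7P_A = 0.7(17) = 11.9000.
ε = (∂Q_A/∂P_B)(P_B/Q_A) = 11.9000 × (11.73/1816.587) ≈ 0.077.

0.077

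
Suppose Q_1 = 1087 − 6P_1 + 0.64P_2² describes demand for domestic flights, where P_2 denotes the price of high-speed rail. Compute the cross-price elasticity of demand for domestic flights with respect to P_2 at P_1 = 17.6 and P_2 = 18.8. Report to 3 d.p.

0.375

At P_1 = 17.6 and P_2 = 18.8: Q_1 = 1207.602.
∂Q_1/∂P_2 = 1.28P_2 = 1.28(18.8) = 24.0640.
ε = (∂Q_1/∂P_2)(P_2/Q_1) = 24.0640 × (18.8/1207.602) ≈ 0.375.
ε > 0: substitutes.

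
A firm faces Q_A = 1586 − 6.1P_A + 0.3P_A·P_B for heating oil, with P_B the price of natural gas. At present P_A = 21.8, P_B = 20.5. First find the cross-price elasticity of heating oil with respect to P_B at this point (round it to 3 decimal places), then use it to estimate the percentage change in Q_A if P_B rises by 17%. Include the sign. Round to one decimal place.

1.4%

At P_A = 21.8, P_B = 20.5: Q_A = 1587.09.
∂Q_A/∂P_B = 0.3P_A = 6.5400.
ε = (∂Q_A/∂P_B)(P_B/Q_A) = 6.5400 × 20.5/1587.09 ≈ 0.084.
%ΔQ_A ≈ ε × %ΔP_B = 0.084 × (17%) = 1.4%.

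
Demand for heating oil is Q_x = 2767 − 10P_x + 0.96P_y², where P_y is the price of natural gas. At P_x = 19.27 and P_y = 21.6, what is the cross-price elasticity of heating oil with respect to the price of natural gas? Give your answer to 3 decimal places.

At P_x = 19.27 and P_y = 21.6: Q_x = 3022.198.
∂Q_x/∂P_y = 1.92P_y = 1.92(21.6) = 41.4720.
ε = (∂Q_x/∂P_y)(P_y/Q_x) = 41.4720 × (21.6/3022.198) ≈ 0.296.
ε > 0: substitutes.

0.296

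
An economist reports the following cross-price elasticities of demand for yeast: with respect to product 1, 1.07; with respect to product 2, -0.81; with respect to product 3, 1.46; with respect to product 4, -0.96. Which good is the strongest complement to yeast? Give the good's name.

Complements have ε < 0. The most negative value is -0.96 (product 4).

product 4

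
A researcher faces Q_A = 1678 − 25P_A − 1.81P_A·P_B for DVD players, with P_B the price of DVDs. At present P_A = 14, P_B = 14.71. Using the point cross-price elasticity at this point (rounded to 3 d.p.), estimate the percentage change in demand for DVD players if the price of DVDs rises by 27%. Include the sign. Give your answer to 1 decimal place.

-10.5%

At P_A = 14, P_B = 14.71: Q_A = 955.249.
∂Q_A/∂P_B = -1.81P_A = -25.3400.
ε = (∂Q_A/∂P_B)(P_B/Q_A) = -25.3400 × 14.71/955.249 ≈ -0.390.
%ΔQ_A ≈ ε × %ΔP_B = -0.390 × (27%) = -10.5%.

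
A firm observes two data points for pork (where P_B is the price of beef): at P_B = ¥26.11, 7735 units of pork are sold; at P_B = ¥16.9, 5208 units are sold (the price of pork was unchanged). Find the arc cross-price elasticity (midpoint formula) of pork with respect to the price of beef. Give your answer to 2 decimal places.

ΔQ_A = 5208 − 7735 = -2527; ΔP_B = 16.9 − 26.11 = -9.21.
Midpoints: Q̄_A = 6471.5, P̄_B = 21.50.
ε = (ΔQ_A/Q̄_A)/(ΔP_B/P̄_B) = (-2527/6471.5)/(-9.21/21.50) ≈ 0.91.

0.91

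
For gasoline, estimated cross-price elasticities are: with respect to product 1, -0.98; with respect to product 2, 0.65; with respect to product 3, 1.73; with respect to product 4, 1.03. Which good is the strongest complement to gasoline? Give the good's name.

product 1

Complements have ε < 0. The most negative value is -0.98 (product 1).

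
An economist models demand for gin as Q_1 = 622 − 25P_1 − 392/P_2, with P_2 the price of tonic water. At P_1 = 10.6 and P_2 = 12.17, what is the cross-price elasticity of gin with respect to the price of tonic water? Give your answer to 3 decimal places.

At P_1 = 10.6 and P_2 = 12.17: Q_1 = 324.790.
∂Q_1/∂P_2 = 392/P_2² = 2.6467.
ε = (∂Q_1/∂P_2)(P_2/Q_1) = 2.6467 × (12.17/324.790) ≈ 0.099.
ε > 0: substitutes.

0.099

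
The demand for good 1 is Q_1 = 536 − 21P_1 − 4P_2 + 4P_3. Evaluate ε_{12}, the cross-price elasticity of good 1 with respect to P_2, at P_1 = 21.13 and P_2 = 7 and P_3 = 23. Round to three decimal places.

-0.179

At P_1 = 21.13 and P_2 = 7 and P_3 = 23: Q_1 = 156.27.
∂Q_1/∂P_2 = -4.
ε = (∂Q_1/∂P_2)(P_2/Q_1) = -4 × (7/156.27) ≈ -0.179.
Since ε < 0, good 1 and good 2 are complements.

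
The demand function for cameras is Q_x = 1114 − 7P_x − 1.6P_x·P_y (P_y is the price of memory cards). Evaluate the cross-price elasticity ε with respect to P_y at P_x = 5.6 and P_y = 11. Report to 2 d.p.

At P_x = 5.6 and P_y = 11: Q_x = 976.24.
∂Q_x/∂P_y = -1.6P_x = -1.6(5.6) = -8.9600.
ε = (∂Q_x/∂P_y)(P_y/Q_x) = -8.9600 × (11/976.24) ≈ -0.10.

-0.10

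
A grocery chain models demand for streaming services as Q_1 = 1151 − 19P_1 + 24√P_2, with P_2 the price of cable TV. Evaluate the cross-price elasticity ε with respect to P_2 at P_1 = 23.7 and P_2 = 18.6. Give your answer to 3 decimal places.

0.064

At P_1 = 23.7 and P_2 = 18.6: Q_1 = 804.207.
∂Q_1/∂P_2 = 24/(2√P_2) = 24/(2√18.6) = 2.7824.
ε = (∂Q_1/∂P_2)(P_2/Q_1) = 2.7824 × (18.6/804.207) ≈ 0.064.
ε > 0: substitutes.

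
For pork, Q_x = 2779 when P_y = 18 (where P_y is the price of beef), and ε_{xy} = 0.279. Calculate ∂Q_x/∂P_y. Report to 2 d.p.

ε = (∂Q_x/∂P_y)·(P_y/Q_x) ⇒ ∂Q_x/∂P_y = ε·Q_x/P_y = 0.279 × 2779/18 ≈ 43.07.

43.07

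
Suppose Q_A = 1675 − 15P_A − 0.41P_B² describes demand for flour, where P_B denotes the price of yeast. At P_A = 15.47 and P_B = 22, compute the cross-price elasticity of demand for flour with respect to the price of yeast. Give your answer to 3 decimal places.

-0.319

At P_A = 15.47 and P_B = 22: Q_A = 1244.51.
∂Q_A/∂P_B = -0.82P_B = -0.82(22) = -18.0400.
ε = (∂Q_A/∂P_B)(P_B/Q_A) = -18.0400 × (22/1244.51) ≈ -0.319.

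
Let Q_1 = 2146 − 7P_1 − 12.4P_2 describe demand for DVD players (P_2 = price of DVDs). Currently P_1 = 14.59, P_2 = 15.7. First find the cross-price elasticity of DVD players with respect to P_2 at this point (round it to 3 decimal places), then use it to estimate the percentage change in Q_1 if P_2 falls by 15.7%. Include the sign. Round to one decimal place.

1.6%

At P_1 = 14.59, P_2 = 15.7: Q_1 = 1849.19.
∂Q_1/∂P_2 = -12.4.
ε = (∂Q_1/∂P_2)(P_2/Q_1) = -12.4000 × 15.7/1849.19 ≈ -0.105.
%ΔQ_1 ≈ ε × %ΔP_2 = -0.105 × (-15.7%) = 1.6%.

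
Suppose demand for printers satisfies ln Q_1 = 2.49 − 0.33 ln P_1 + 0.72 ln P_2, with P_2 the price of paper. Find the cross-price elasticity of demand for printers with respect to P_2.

In a log-linear (constant-elasticity) demand function, the coefficient on ln P_2 is the cross-price elasticity.
ε = 0.72. Positive, so printers and paper are substitutes.

0.72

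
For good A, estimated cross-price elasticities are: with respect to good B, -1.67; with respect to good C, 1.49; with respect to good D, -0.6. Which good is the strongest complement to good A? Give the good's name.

Complements have ε < 0. The most negative value is -1.67 (good B).

good B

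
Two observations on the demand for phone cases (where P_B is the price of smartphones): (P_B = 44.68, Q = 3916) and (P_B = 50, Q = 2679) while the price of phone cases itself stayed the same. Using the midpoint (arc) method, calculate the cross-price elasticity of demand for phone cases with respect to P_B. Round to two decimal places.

-3.34

ΔQ_A = 2679 − 3916 = -1237; ΔP_B = 50 − 44.68 = 5.32.
Midpoints: Q̄_A = 3297.5, P̄_B = 47.34.
ε = (ΔQ_A/Q̄_A)/(ΔP_B/P̄_B) = (-1237/3297.5)/(5.32/47.34) ≈ -3.34.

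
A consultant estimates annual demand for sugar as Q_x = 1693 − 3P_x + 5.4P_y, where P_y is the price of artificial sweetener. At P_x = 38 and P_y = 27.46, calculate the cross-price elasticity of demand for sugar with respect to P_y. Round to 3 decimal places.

0.086

At P_x = 38 and P_y = 27.46: Q_x = 1727.284.
∂Q_x/∂P_y = 5.4.
ε = (∂Q_x/∂P_y)(P_y/Q_x) = 5.4 × (27.46/1727.284) ≈ 0.086.
Since ε > 0, sugar and artificial sweetener are substitutes.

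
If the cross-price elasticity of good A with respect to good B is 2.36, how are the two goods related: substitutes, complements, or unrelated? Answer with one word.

ε = 2.36 > 0, so a higher price of good B raises demand for good A: substitutes.

substitutes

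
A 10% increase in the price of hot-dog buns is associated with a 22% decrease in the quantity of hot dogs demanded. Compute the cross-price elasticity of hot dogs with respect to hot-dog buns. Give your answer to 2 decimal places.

-2.20

ε = (%ΔQ of hot dogs) / (%ΔP of hot-dog buns) = (-22%) / (10%) ≈ -2.20.
Negative cross-price elasticity: complements.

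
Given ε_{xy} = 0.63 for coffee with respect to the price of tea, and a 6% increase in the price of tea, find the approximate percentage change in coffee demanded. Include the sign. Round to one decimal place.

%ΔQ ≈ ε × %ΔP of tea = 0.63 × (6%) = 3.8%.

3.8%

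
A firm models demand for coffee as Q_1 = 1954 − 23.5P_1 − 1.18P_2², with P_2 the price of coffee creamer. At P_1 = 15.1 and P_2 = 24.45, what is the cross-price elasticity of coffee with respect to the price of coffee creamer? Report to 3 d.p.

-1.579

At P_1 = 15.1 and P_2 = 24.45: Q_1 = 893.743.
∂Q_1/∂P_2 = -2.36P_2 = -2.36(24.45) = -57.7020.
ε = (∂Q_1/∂P_2)(P_2/Q_1) = -57.7020 × (24.45/893.743) ≈ -1.579.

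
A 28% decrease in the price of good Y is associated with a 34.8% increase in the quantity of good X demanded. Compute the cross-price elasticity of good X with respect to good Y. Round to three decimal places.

ε = (%ΔQ of good X) / (%ΔP of good Y) = (34.8%) / (-28%) ≈ -1.243.
Negative cross-price elasticity: complements.

-1.243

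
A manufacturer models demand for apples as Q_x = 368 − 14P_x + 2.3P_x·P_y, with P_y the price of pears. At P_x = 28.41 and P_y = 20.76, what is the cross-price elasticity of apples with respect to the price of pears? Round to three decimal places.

At P_x = 28.41 and P_y = 20.76: Q_x = 1326.781.
∂Q_x/∂P_y = 2.3P_x = 2.3(28.41) = 65.3430.
ε = (∂Q_x/∂P_y)(P_y/Q_x) = 65.3430 × (20.76/1326.781) ≈ 1.022.
ε > 0: substitutes.

1.022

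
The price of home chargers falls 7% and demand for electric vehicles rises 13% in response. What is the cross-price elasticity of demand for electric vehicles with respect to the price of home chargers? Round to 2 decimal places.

-1.86

ε = (%ΔQ of electric vehicles) / (%ΔP of home chargers) = (13%) / (-7%) ≈ -1.86.
Negative cross-price elasticity: complements.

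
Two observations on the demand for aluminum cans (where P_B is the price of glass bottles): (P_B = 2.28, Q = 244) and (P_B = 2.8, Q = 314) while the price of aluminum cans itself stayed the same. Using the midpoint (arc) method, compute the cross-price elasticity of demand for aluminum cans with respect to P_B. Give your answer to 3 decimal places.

ΔQ_A = 314 − 244 = 70; ΔP_B = 2.8 − 2.28 = 0.52.
Midpoints: Q̄_A = 279.0, P̄_B = 2.54.
ε = (ΔQ_A/Q̄_A)/(ΔP_B/P̄_B) = (70/279.0)/(0.52/2.54) ≈ 1.226.

1.226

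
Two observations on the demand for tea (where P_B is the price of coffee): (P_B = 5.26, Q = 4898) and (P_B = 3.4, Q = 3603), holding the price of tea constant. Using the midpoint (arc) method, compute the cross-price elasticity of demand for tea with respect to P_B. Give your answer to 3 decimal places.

ΔQ_A = 3603 − 4898 = -1295; ΔP_B = 3.4 − 5.26 = -1.86.
Midpoints: Q̄_A = 4250.5, P̄_B = 4.33.
ε = (ΔQ_A/Q̄_A)/(ΔP_B/P̄_B) = (-1295/4250.5)/(-1.86/4.33) ≈ 0.709.

0.709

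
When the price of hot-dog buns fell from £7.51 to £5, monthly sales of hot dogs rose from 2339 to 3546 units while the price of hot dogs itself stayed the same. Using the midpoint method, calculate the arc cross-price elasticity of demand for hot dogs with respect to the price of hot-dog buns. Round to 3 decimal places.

ΔQ_A = 3546 − 2339 = 1207; ΔP_B = 5 − 7.51 = -2.51.
Midpoints: Q̄_A = 2942.5, P̄_B = 6.25.
ε = (ΔQ_A/Q̄_A)/(ΔP_B/P̄_B) = (1207/2942.5)/(-2.51/6.25) ≈ -1.022.

-1.022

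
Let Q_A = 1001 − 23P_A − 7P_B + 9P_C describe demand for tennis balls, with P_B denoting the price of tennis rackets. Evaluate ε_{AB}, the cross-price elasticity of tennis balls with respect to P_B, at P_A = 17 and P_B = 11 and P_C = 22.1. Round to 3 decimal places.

At P_A = 17 and P_B = 11 and P_C = 22.1: Q_A = 731.9.
∂Q_A/∂P_B = -7.
ε = (∂Q_A/∂P_B)(P_B/Q_A) = -7 × (11/731.9) ≈ -0.105.
Since ε < 0, tennis balls and tennis rackets are complements.

-0.105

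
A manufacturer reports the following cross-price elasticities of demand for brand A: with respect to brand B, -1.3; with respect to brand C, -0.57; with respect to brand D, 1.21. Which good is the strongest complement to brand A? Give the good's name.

Complements have ε < 0. The most negative value is -1.3 (brand B).

brand B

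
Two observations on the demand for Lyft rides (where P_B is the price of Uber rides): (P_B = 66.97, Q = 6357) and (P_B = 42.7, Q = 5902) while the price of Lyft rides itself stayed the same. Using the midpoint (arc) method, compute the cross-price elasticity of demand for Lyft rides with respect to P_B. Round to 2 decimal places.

ΔQ_A = 5902 − 6357 = -455; ΔP_B = 42.7 − 66.97 = -24.27.
Midpoints: Q̄_A = 6129.5, P̄_B = 54.84.
ε = (ΔQ_A/Q̄_A)/(ΔP_B/P̄_B) = (-455/6129.5)/(-24.27/54.84) ≈ 0.17.

0.17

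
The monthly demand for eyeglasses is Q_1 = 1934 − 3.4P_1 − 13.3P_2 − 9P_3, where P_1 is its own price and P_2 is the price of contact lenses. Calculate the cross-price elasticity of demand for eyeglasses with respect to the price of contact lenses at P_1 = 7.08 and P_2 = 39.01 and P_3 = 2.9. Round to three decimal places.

At P_1 = 7.08 and P_2 = 39.01 and P_3 = 2.9: Q_1 = 1364.995.
∂Q_1/∂P_2 = -13.3.
ε = (∂Q_1/∂P_2)(P_2/Q_1) = -13.3 × (39.01/1364.995) ≈ -0.380.
Since ε < 0, eyeglasses and contact lenses are complements.

-0.380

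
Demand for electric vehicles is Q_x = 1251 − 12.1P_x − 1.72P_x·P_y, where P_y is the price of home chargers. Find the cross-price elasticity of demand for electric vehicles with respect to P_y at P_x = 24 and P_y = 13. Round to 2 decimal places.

-1.27

At P_x = 24 and P_y = 13: Q_x = 423.96.
∂Q_x/∂P_y = -1.72P_x = -1.72(24) = -41.2800.
ε = (∂Q_x/∂P_y)(P_y/Q_x) = -41.2800 × (13/423.96) ≈ -1.27.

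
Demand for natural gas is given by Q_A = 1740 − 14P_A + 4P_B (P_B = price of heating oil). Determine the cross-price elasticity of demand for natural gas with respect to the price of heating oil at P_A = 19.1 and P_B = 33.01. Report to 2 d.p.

0.08

At P_A = 19.1 and P_B = 33.01: Q_A = 1604.64.
∂Q_A/∂P_B = 4.
ε = (∂Q_A/∂P_B)(P_B/Q_A) = 4 × (33.01/1604.64) ≈ 0.08.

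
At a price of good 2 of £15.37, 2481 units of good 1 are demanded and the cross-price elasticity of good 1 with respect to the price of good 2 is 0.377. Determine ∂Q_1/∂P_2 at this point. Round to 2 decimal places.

60.85

ε = (∂Q_1/∂P_2)·(P_2/Q_1) ⇒ ∂Q_1/∂P_2 = ε·Q_1/P_2 = 0.377 × 2481/15.37 ≈ 60.85.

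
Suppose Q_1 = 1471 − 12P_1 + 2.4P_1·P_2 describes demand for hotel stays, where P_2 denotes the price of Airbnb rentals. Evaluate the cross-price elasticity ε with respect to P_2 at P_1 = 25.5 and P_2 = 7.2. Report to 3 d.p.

At P_1 = 25.5 and P_2 = 7.2: Q_1 = 1605.64.
∂Q_1/∂P_2 = 2.4P_1 = 2.4(25.5) = 61.2000.
ε = (∂Q_1/∂P_2)(P_2/Q_1) = 61.2000 × (7.2/1605.64) ≈ 0.274.
ε > 0: substitutes.

0.274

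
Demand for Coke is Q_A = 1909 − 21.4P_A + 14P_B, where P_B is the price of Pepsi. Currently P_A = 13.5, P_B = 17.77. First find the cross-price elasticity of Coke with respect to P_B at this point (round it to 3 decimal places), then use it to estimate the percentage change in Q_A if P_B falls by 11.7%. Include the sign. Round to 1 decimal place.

At P_A = 13.5, P_B = 17.77: Q_A = 1868.88.
∂Q_A/∂P_B = 14.
ε = (∂Q_A/∂P_B)(P_B/Q_A) = 14.0000 × 17.77/1868.88 ≈ 0.133.
%ΔQ_A ≈ ε × %ΔP_B = 0.133 × (-11.7%) = -1.6%.

-1.6%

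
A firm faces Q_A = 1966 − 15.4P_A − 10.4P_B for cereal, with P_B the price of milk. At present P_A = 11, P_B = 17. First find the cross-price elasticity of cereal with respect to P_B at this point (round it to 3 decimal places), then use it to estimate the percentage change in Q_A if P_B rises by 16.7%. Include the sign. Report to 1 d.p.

At P_A = 11, P_B = 17: Q_A = 1619.8.
∂Q_A/∂P_B = -10.4.
ε = (∂Q_A/∂P_B)(P_B/Q_A) = -10.4000 × 17/1619.8 ≈ -0.109.
%ΔQ_A ≈ ε × %ΔP_B = -0.109 × (16.7%) = -1.8%.

-1.8%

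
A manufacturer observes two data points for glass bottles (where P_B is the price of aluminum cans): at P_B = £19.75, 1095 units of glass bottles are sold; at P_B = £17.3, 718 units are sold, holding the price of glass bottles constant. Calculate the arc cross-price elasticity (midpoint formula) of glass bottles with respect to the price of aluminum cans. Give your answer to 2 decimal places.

3.14

ΔQ_A = 718 − 1095 = -377; ΔP_B = 17.3 − 19.75 = -2.45.
Midpoints: Q̄_A = 906.5, P̄_B = 18.52.
ε = (ΔQ_A/Q̄_A)/(ΔP_B/P̄_B) = (-377/906.5)/(-2.45/18.52) ≈ 3.14.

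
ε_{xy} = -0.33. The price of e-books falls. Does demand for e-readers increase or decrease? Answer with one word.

ε < 0 and the price of e-books falls, so the quantity of e-readers moves in the opposite direction: it increases.

increase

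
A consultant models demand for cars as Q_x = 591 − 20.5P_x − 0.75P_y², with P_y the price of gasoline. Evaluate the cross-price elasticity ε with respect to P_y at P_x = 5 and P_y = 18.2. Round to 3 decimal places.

At P_x = 5 and P_y = 18.2: Q_x = 240.07.
∂Q_x/∂P_y = -1.5P_y = -1.5(18.2) = -27.3000.
ε = (∂Q_x/∂P_y)(P_y/Q_x) = -27.3000 × (18.2/240.07) ≈ -2.070.

-2.070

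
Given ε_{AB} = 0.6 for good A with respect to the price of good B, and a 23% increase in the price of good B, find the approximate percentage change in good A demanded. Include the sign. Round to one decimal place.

%ΔQ ≈ ε × %ΔP of good B = 0.6 × (23%) = 13.8%.

13.8%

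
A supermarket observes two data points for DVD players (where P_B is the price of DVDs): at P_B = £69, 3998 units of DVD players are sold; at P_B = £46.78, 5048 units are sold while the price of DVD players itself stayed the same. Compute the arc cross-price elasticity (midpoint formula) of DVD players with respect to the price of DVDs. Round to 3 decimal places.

ΔQ_A = 5048 − 3998 = 1050; ΔP_B = 46.78 − 69 = -22.22.
Midpoints: Q̄_A = 4523.0, P̄_B = 57.89.
ε = (ΔQ_A/Q̄_A)/(ΔP_B/P̄_B) = (1050/4523.0)/(-22.22/57.89) ≈ -0.605.
ε < 0: DVD players and DVDs are complements.

-0.605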